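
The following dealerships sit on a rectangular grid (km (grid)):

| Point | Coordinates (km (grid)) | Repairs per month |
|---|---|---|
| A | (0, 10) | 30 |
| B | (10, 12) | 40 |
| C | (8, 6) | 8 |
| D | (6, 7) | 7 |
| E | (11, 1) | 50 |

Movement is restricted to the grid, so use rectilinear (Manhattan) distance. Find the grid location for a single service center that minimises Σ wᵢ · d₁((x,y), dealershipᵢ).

(10, 10)

Manhattan distance separates: Σwᵢ(|x−xᵢ|+|y−yᵢ|) = Σwᵢ|x−xᵢ| + Σwᵢ|y−yᵢ|, so x and y are optimised independently as 1-D weighted medians.
Total weight W = 135; half = 67.5.
x-coordinate, sorted with cumulative weight:
  x=0 (A, w=30) cum 30
  x=6 (D, w=7) cum 37
  x=8 (C, w=8) cum 45
  x=10 (B, w=40) cum 85  ← median
  x=11 (E, w=50) cum 135
⇒ x* = 10
y-coordinate, sorted with cumulative weight:
  y=1 (E, w=50) cum 50
  y=6 (C, w=8) cum 58
  y=7 (D, w=7) cum 65
  y=10 (A, w=30) cum 95  ← median
  y=12 (B, w=40) cum 135
⇒ y* = 10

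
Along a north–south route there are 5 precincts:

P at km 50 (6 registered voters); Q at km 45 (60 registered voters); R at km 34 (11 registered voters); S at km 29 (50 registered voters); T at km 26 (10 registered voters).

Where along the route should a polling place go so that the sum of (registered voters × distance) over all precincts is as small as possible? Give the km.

For a sum of weighted absolute distances on a line, the optimum is the weighted median (not the mean). Total weight W = 137; half-weight = 68.5.
Sort by position and accumulate weight:
  km 26 (T, w=10) → cum 10
  km 29 (S, w=50) → cum 60
  km 34 (R, w=11) → cum 71  ≥ 68.5 → median here
  km 45 (Q, w=60) → cum 131
  km 50 (P, w=6) → cum 137
Optimal location: km 34.

x = 34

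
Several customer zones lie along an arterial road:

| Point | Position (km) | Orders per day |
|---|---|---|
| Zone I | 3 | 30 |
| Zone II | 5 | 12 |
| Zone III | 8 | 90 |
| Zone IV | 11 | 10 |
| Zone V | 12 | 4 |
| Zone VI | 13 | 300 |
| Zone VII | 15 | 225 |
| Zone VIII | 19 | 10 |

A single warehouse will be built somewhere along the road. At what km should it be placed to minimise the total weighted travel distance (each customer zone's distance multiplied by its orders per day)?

x = 13

For a sum of weighted absolute distances on a line, the optimum is the weighted median (not the mean). Total weight W = 681; half-weight = 340.5.
Sort by position and accumulate weight:
  km 3 (Zone I, w=30) → cum 30
  km 5 (Zone II, w=12) → cum 42
  km 8 (Zone III, w=90) → cum 132
  km 11 (Zone IV, w=10) → cum 142
  km 12 (Zone V, w=4) → cum 146
  km 13 (Zone VI, w=300) → cum 446  ≥ 340.5 → median here
  km 15 (Zone VII, w=225) → cum 671
  km 19 (Zone VIII, w=10) → cum 681
Optimal location: km 13.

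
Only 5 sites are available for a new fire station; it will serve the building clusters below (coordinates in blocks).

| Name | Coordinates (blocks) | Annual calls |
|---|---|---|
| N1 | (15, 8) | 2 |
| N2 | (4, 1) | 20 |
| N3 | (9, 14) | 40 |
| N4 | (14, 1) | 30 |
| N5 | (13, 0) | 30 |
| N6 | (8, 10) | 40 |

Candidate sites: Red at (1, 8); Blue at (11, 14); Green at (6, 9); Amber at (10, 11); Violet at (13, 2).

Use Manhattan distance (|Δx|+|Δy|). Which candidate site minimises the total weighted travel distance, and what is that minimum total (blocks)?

Amber, total 1456 blocks

Total weighted distance at each candidate:
  Red (1, 8): total = 2348
  Blue (11, 14): total = 1740
  Green (6, 9): total = 1620
  Amber (10, 11): total = 1456
  Violet (13, 2): total = 1496
Minimum is at Amber with total 1456 blocks.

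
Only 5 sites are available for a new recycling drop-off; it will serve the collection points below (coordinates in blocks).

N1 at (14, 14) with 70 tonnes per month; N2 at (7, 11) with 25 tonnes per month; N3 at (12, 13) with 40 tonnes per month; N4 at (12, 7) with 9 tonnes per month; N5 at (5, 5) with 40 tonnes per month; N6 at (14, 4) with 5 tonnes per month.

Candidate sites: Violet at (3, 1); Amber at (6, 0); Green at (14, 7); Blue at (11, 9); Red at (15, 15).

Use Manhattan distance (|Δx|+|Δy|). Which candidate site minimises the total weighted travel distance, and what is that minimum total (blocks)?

Total weighted distance at each candidate:
  Violet (3, 1): total = 3315
  Amber (6, 0): total = 3017
  Green (14, 7): total = 1558
  Blue (11, 9): total = 1377
  Red (15, 15): total = 1599
Minimum is at Blue with total 1377 blocks.

Blue, total 1377 blocks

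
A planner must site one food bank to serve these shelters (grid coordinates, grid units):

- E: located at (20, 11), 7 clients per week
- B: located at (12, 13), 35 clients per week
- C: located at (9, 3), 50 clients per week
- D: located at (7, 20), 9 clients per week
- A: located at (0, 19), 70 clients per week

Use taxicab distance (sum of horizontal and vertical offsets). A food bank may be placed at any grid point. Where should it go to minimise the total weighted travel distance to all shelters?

(9, 13)

Manhattan distance separates: Σwᵢ(|x−xᵢ|+|y−yᵢ|) = Σwᵢ|x−xᵢ| + Σwᵢ|y−yᵢ|, so x and y are optimised independently as 1-D weighted medians.
Total weight W = 171; half = 85.5.
x-coordinate, sorted with cumulative weight:
  x=0 (A, w=70) cum 70
  x=7 (D, w=9) cum 79
  x=9 (C, w=50) cum 129  ← median
  x=12 (B, w=35) cum 164
  x=20 (E, w=7) cum 171
⇒ x* = 9
y-coordinate, sorted with cumulative weight:
  y=3 (C, w=50) cum 50
  y=11 (E, w=7) cum 57
  y=13 (B, w=35) cum 92  ← median
  y=19 (A, w=70) cum 162
  y=20 (D, w=9) cum 171
⇒ y* = 13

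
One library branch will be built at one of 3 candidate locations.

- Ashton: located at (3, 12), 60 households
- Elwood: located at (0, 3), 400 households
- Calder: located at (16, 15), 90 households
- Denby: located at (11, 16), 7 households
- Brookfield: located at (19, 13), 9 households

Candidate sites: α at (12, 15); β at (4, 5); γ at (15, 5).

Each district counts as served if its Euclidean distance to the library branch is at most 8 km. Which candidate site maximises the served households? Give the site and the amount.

Coverage radius r = 8 km; a point is covered iff (Δx)²+(Δy)² ≤ 8² = 64.
  α (12, 15): covers {Calder, Denby, Brookfield} → 106
  β (4, 5): covers {Ashton, Elwood} → 460
  γ (15, 5): covers {none} → 0
Maximum coverage at β: 460 households.

β, covering 460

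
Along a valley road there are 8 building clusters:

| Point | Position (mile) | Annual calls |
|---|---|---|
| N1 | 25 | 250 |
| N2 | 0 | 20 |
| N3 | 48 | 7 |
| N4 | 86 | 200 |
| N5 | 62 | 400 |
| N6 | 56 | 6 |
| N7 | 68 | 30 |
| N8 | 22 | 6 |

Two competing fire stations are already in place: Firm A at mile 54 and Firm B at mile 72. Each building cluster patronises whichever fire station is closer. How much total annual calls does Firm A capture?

The indifferent point is the midpoint (54+72)/2 = 63; building clusters left of it (closer to Firm A at 54) go to Firm A, those right go to Firm B.
  N2 at 0 (w=20) → Firm A
  N8 at 22 (w=6) → Firm A
  N1 at 25 (w=250) → Firm A
  N3 at 48 (w=7) → Firm A
  N6 at 56 (w=6) → Firm A
  N5 at 62 (w=400) → Firm A
  N7 at 68 (w=30) → Firm B
  N4 at 86 (w=200) → Firm B
Firm A captures 689; Firm B captures 230.

689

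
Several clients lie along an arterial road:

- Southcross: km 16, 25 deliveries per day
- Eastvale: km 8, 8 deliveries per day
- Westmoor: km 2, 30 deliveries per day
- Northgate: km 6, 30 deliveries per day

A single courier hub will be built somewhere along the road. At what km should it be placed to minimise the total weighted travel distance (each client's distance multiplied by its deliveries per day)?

For a sum of weighted absolute distances on a line, the optimum is the weighted median (not the mean). Total weight W = 93; half-weight = 46.5.
Sort by position and accumulate weight:
  km 2 (Westmoor, w=30) → cum 30
  km 6 (Northgate, w=30) → cum 60  ≥ 46.5 → median here
  km 8 (Eastvale, w=8) → cum 68
  km 16 (Southcross, w=25) → cum 93
Optimal location: km 6.

x = 6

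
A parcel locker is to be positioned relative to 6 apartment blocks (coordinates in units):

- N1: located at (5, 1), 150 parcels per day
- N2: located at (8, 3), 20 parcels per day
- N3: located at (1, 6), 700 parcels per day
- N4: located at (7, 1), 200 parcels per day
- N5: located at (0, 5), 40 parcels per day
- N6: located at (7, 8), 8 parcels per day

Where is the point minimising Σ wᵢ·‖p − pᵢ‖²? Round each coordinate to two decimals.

(2.74, 4.36)

The minimiser of Σwᵢ‖p−pᵢ‖² is the weighted centroid p* = (Σwᵢpᵢ)/(Σwᵢ).
Σwᵢ = 1118.
Σwᵢxᵢ = 150·5 + 20·8 + 700·1 + 200·7 + 40·0 + 8·7 = 3066.
Σwᵢyᵢ = 150·1 + 20·3 + 700·6 + 200·1 + 40·5 + 8·8 = 4874.
x* = 3066/1118 = 2.74, y* = 4874/1118 = 4.36.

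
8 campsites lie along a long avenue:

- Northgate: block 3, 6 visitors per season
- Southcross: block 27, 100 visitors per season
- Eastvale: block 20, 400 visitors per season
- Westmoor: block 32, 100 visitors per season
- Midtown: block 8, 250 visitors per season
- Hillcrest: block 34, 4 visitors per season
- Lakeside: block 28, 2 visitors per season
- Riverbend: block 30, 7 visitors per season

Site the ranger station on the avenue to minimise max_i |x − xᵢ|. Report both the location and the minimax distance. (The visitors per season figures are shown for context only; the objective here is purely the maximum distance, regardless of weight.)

location 18.5, max distance 15.5

The 1-center on a line is the midpoint of the two extreme points: leftmost at 3, rightmost at 34.
Optimal location = (3 + 34)/2 = 18.5; maximum distance = (34 − 3)/2 = 15.5.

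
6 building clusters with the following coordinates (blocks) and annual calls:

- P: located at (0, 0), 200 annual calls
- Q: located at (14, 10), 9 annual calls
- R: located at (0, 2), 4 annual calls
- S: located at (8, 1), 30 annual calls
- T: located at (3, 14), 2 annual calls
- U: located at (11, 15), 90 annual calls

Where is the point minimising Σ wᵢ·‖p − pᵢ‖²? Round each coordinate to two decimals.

The minimiser of Σwᵢ‖p−pᵢ‖² is the weighted centroid p* = (Σwᵢpᵢ)/(Σwᵢ).
Σwᵢ = 335.
Σwᵢxᵢ = 200·0 + 9·14 + 4·0 + 30·8 + 2·3 + 90·11 = 1362.
Σwᵢyᵢ = 200·0 + 9·10 + 4·2 + 30·1 + 2·14 + 90·15 = 1506.
x* = 1362/335 = 4.07, y* = 1506/335 = 4.50.

(4.07, 4.50)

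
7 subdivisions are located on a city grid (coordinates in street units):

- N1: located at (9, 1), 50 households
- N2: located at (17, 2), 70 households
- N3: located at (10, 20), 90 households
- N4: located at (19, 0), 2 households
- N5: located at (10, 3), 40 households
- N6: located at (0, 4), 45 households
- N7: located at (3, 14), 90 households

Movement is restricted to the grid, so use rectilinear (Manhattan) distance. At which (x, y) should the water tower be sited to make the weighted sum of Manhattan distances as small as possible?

Manhattan distance separates: Σwᵢ(|x−xᵢ|+|y−yᵢ|) = Σwᵢ|x−xᵢ| + Σwᵢ|y−yᵢ|, so x and y are optimised independently as 1-D weighted medians.
Total weight W = 387; half = 193.5.
x-coordinate, sorted with cumulative weight:
  x=0 (N6, w=45) cum 45
  x=3 (N7, w=90) cum 135
  x=9 (N1, w=50) cum 185
  x=10 (N3, w=90) cum 275  ← median
  x=10 (N5, w=40) cum 315
  x=17 (N2, w=70) cum 385
  x=19 (N4, w=2) cum 387
⇒ x* = 10
y-coordinate, sorted with cumulative weight:
  y=0 (N4, w=2) cum 2
  y=1 (N1, w=50) cum 52
  y=2 (N2, w=70) cum 122
  y=3 (N5, w=40) cum 162
  y=4 (N6, w=45) cum 207  ← median
  y=14 (N7, w=90) cum 297
  y=20 (N3, w=90) cum 387
⇒ y* = 4

(10, 4)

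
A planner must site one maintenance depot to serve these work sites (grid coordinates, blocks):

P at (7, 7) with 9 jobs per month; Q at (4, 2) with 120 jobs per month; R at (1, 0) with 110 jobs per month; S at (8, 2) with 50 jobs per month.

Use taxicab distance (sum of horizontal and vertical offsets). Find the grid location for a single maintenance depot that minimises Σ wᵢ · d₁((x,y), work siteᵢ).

Manhattan distance separates: Σwᵢ(|x−xᵢ|+|y−yᵢ|) = Σwᵢ|x−xᵢ| + Σwᵢ|y−yᵢ|, so x and y are optimised independently as 1-D weighted medians.
Total weight W = 289; half = 144.5.
x-coordinate, sorted with cumulative weight:
  x=1 (R, w=110) cum 110
  x=4 (Q, w=120) cum 230  ← median
  x=7 (P, w=9) cum 239
  x=8 (S, w=50) cum 289
⇒ x* = 4
y-coordinate, sorted with cumulative weight:
  y=0 (R, w=110) cum 110
  y=2 (Q, w=120) cum 230  ← median
  y=2 (S, w=50) cum 280
  y=7 (P, w=9) cum 289
⇒ y* = 2

(4, 2)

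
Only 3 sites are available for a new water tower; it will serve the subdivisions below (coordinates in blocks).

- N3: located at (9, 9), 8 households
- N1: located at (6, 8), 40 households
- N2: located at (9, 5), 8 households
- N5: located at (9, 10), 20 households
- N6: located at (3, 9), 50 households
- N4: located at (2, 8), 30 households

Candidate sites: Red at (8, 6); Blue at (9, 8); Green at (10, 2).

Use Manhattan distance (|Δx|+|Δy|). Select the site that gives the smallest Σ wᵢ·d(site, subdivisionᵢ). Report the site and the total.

Blue, total 752 blocks

Total weighted distance at each candidate:
  Red (8, 6): total = 948
  Blue (9, 8): total = 752
  Green (10, 2): total = 1796
Minimum is at Blue with total 752 blocks.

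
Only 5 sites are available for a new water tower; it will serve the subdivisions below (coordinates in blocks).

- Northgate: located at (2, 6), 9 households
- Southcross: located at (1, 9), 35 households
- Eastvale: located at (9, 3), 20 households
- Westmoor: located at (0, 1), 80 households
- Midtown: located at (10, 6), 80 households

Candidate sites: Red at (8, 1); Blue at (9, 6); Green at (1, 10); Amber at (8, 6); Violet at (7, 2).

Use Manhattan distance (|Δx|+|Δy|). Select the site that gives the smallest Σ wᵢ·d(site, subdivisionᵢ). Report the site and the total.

Total weighted distance at each candidate:
  Red (8, 1): total = 1884
  Blue (9, 6): total = 1708
  Green (1, 10): total = 2220
  Amber (8, 6): total = 1684
  Violet (7, 2): total = 1796
Minimum is at Amber with total 1684 blocks.

Amber, total 1684 blocks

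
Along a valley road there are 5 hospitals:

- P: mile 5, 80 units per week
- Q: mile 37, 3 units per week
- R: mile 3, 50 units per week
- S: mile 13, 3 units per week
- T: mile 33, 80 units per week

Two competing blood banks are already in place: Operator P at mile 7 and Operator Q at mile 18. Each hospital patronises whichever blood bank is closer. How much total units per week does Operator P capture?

The indifferent point is the midpoint (7+18)/2 = 12.5; hospitals left of it (closer to Operator P at 7) go to Operator P, those right go to Operator Q.
  R at 3 (w=50) → Operator P
  P at 5 (w=80) → Operator P
  S at 13 (w=3) → Operator Q
  T at 33 (w=80) → Operator Q
  Q at 37 (w=3) → Operator Q
Operator P captures 130; Operator Q captures 86.

130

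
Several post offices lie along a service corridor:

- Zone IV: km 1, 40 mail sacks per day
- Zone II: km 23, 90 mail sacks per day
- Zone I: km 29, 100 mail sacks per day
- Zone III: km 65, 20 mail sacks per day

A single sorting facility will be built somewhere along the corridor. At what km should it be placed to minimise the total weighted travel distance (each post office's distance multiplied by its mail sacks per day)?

x = 23

For a sum of weighted absolute distances on a line, the optimum is the weighted median (not the mean). Total weight W = 250; half-weight = 125.
Sort by position and accumulate weight:
  km 1 (Zone IV, w=40) → cum 40
  km 23 (Zone II, w=90) → cum 130  ≥ 125 → median here
  km 29 (Zone I, w=100) → cum 230
  km 65 (Zone III, w=20) → cum 250
Optimal location: km 23.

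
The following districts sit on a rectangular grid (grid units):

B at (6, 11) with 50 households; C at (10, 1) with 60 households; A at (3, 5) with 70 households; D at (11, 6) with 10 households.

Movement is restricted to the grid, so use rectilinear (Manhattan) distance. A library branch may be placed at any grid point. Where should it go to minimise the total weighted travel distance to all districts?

(6, 5)

Manhattan distance separates: Σwᵢ(|x−xᵢ|+|y−yᵢ|) = Σwᵢ|x−xᵢ| + Σwᵢ|y−yᵢ|, so x and y are optimised independently as 1-D weighted medians.
Total weight W = 190; half = 95.
x-coordinate, sorted with cumulative weight:
  x=3 (A, w=70) cum 70
  x=6 (B, w=50) cum 120  ← median
  x=10 (C, w=60) cum 180
  x=11 (D, w=10) cum 190
⇒ x* = 6
y-coordinate, sorted with cumulative weight:
  y=1 (C, w=60) cum 60
  y=5 (A, w=70) cum 130  ← median
  y=6 (D, w=10) cum 140
  y=11 (B, w=50) cum 190
⇒ y* = 5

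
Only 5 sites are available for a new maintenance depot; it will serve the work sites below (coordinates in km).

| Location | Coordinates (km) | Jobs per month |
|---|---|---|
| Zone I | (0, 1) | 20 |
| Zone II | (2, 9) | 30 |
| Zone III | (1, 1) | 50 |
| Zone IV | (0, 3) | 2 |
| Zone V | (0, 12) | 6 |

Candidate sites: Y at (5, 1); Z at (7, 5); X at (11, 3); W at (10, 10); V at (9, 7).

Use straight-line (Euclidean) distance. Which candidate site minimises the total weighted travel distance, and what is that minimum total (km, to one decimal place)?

Total weighted distance at each candidate:
  Y (5, 1): total = 639.6
  Z (7, 5): total = 787.9
  X (11, 3): total = 1165.3
  W (10, 10): total = 1232.9
  V (9, 7): total = 1016.2
Minimum is at Y with total 639.6 km.

Y, total 639.6 km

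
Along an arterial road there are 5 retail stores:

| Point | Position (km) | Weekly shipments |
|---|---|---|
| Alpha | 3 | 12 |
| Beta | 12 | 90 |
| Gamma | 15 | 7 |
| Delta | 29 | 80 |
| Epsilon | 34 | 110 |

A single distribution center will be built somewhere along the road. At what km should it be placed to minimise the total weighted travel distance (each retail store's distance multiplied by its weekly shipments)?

x = 29

For a sum of weighted absolute distances on a line, the optimum is the weighted median (not the mean). Total weight W = 299; half-weight = 149.5.
Sort by position and accumulate weight:
  km 3 (Alpha, w=12) → cum 12
  km 12 (Beta, w=90) → cum 102
  km 15 (Gamma, w=7) → cum 109
  km 29 (Delta, w=80) → cum 189  ≥ 149.5 → median here
  km 34 (Epsilon, w=110) → cum 299
Optimal location: km 29.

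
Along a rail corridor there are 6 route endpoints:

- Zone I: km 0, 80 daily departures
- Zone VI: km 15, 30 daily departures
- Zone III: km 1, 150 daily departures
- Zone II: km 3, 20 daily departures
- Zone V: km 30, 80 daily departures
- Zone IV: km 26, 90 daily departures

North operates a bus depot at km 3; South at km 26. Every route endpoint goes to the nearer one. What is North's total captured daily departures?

The indifferent point is the midpoint (3+26)/2 = 14.5; route endpoints left of it (closer to North at 3) go to North, those right go to South.
  Zone I at 0 (w=80) → North
  Zone III at 1 (w=150) → North
  Zone II at 3 (w=20) → North
  Zone VI at 15 (w=30) → South
  Zone IV at 26 (w=90) → South
  Zone V at 30 (w=80) → South
North captures 250; South captures 200.

250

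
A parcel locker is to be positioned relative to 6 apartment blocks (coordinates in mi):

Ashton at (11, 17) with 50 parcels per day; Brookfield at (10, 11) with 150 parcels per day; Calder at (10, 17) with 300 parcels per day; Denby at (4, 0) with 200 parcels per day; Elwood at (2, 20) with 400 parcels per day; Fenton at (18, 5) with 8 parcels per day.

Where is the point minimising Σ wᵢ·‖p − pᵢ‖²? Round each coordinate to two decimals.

(6.13, 14.12)

The minimiser of Σwᵢ‖p−pᵢ‖² is the weighted centroid p* = (Σwᵢpᵢ)/(Σwᵢ).
Σwᵢ = 1108.
Σwᵢxᵢ = 50·11 + 150·10 + 300·10 + 200·4 + 400·2 + 8·18 = 6794.
Σwᵢyᵢ = 50·17 + 150·11 + 300·17 + 200·0 + 400·20 + 8·5 = 15640.
x* = 6794/1108 = 6.13, y* = 15640/1108 = 14.12.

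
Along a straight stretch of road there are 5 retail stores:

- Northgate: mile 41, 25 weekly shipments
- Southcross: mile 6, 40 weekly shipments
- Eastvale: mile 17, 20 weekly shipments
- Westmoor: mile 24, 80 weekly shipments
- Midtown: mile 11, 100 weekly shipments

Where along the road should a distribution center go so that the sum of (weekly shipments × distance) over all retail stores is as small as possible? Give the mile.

x = 11

For a sum of weighted absolute distances on a line, the optimum is the weighted median (not the mean). Total weight W = 265; half-weight = 132.5.
Sort by position and accumulate weight:
  mile 6 (Southcross, w=40) → cum 40
  mile 11 (Midtown, w=100) → cum 140  ≥ 132.5 → median here
  mile 17 (Eastvale, w=20) → cum 160
  mile 24 (Westmoor, w=80) → cum 240
  mile 41 (Northgate, w=25) → cum 265
Optimal location: mile 11.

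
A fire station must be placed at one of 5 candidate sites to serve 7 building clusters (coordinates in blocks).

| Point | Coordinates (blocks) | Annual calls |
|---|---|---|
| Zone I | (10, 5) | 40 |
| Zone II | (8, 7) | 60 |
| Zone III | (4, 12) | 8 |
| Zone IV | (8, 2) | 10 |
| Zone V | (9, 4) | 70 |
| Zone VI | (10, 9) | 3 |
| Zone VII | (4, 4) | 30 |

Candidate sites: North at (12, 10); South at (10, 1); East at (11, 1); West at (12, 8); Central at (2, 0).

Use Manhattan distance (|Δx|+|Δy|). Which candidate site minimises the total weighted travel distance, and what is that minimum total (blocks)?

South, total 1380 blocks

Total weighted distance at each candidate:
  North (12, 10): total = 1959
  South (10, 1): total = 1380
  East (11, 1): total = 1601
  West (12, 8): total = 1555
  Central (2, 0): total = 2493
Minimum is at South with total 1380 blocks.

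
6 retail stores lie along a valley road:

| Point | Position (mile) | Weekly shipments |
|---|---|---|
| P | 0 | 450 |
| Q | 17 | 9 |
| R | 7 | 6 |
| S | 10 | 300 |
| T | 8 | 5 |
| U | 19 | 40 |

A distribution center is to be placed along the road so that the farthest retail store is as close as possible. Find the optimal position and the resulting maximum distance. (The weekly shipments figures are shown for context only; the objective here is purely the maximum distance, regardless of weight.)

The 1-center on a line is the midpoint of the two extreme points: leftmost at 0, rightmost at 19.
Optimal location = (0 + 19)/2 = 9.5; maximum distance = (19 − 0)/2 = 9.5.

location 9.5, max distance 9.5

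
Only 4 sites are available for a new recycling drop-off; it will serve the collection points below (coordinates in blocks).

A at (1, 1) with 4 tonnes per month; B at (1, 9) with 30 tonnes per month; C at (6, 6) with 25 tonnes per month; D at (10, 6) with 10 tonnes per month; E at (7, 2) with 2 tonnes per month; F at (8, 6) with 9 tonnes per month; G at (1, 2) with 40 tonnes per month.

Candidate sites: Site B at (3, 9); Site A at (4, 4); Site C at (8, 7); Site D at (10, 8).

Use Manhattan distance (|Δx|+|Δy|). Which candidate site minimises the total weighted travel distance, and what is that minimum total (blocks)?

Site A, total 708 blocks

Total weighted distance at each candidate:
  Site B (3, 9): total = 804
  Site A (4, 4): total = 708
  Site C (8, 7): total = 928
  Site D (10, 8): total = 1188
Minimum is at Site A with total 708 blocks.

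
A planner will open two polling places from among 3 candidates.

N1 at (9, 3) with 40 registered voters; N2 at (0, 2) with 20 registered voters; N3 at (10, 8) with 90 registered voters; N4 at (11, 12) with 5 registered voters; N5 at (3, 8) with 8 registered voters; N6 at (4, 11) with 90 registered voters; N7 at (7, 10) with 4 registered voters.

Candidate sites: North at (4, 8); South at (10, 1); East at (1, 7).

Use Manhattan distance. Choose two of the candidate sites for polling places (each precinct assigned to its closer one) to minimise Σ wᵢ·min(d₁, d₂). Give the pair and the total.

Evaluate every pair (each demand assigned to the nearer of the two):
  {North, South}: total = 1213
  {North, East}: total = 1413
  {South, East}: total = 1620
Best pair: {North, South} with total 1213.

{North, South}, total 1213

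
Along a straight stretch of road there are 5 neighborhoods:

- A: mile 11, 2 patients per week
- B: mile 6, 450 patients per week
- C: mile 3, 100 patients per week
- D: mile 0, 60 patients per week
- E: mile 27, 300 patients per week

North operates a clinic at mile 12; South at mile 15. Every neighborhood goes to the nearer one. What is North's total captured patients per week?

The indifferent point is the midpoint (12+15)/2 = 13.5; neighborhoods left of it (closer to North at 12) go to North, those right go to South.
  D at 0 (w=60) → North
  C at 3 (w=100) → North
  B at 6 (w=450) → North
  A at 11 (w=2) → North
  E at 27 (w=300) → South
North captures 612; South captures 300.

612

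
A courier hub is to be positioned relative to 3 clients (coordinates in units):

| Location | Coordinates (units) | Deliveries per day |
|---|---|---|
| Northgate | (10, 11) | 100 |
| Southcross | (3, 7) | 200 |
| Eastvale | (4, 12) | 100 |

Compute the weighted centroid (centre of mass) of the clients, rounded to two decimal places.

(5.00, 9.25)

The minimiser of Σwᵢ‖p−pᵢ‖² is the weighted centroid p* = (Σwᵢpᵢ)/(Σwᵢ).
Σwᵢ = 400.
Σwᵢxᵢ = 100·10 + 200·3 + 100·4 = 2000.
Σwᵢyᵢ = 100·11 + 200·7 + 100·12 = 3700.
x* = 2000/400 = 5.00, y* = 3700/400 = 9.25.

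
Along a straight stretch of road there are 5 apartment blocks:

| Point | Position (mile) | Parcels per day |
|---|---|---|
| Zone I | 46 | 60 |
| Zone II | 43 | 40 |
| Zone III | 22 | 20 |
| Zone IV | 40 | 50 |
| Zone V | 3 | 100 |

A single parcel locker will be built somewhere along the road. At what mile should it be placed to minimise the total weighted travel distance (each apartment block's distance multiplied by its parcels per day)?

x = 40

For a sum of weighted absolute distances on a line, the optimum is the weighted median (not the mean). Total weight W = 270; half-weight = 135.
Sort by position and accumulate weight:
  mile 3 (Zone V, w=100) → cum 100
  mile 22 (Zone III, w=20) → cum 120
  mile 40 (Zone IV, w=50) → cum 170  ≥ 135 → median here
  mile 43 (Zone II, w=40) → cum 210
  mile 46 (Zone I, w=60) → cum 270
Optimal location: mile 40.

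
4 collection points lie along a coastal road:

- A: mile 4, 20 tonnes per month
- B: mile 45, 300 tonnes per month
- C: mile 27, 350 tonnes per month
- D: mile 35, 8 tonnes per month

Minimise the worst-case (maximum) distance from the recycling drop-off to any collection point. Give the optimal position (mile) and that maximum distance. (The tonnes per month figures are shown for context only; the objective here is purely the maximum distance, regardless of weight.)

location 24.5, max distance 20.5

The 1-center on a line is the midpoint of the two extreme points: leftmost at 4, rightmost at 45.
Optimal location = (4 + 45)/2 = 24.5; maximum distance = (45 − 4)/2 = 20.5.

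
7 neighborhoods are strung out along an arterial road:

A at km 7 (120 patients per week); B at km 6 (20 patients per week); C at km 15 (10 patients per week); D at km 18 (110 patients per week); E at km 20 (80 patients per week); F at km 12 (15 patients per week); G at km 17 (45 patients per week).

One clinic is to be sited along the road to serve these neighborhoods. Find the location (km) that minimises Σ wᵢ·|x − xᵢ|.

x = 17

For a sum of weighted absolute distances on a line, the optimum is the weighted median (not the mean). Total weight W = 400; half-weight = 200.
Sort by position and accumulate weight:
  km 6 (B, w=20) → cum 20
  km 7 (A, w=120) → cum 140
  km 12 (F, w=15) → cum 155
  km 15 (C, w=10) → cum 165
  km 17 (G, w=45) → cum 210  ≥ 200 → median here
  km 18 (D, w=110) → cum 320
  km 20 (E, w=80) → cum 400
Optimal location: km 17.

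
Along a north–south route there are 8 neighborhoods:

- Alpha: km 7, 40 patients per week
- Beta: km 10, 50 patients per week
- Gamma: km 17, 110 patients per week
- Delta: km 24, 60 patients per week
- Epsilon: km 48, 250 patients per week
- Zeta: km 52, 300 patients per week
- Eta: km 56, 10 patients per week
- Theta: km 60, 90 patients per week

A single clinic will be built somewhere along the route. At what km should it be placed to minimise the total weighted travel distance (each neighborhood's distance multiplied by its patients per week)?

For a sum of weighted absolute distances on a line, the optimum is the weighted median (not the mean). Total weight W = 910; half-weight = 455.
Sort by position and accumulate weight:
  km 7 (Alpha, w=40) → cum 40
  km 10 (Beta, w=50) → cum 90
  km 17 (Gamma, w=110) → cum 200
  km 24 (Delta, w=60) → cum 260
  km 48 (Epsilon, w=250) → cum 510  ≥ 455 → median here
  km 52 (Zeta, w=300) → cum 810
  km 56 (Eta, w=10) → cum 820
  km 60 (Theta, w=90) → cum 910
Optimal location: km 48.

x = 48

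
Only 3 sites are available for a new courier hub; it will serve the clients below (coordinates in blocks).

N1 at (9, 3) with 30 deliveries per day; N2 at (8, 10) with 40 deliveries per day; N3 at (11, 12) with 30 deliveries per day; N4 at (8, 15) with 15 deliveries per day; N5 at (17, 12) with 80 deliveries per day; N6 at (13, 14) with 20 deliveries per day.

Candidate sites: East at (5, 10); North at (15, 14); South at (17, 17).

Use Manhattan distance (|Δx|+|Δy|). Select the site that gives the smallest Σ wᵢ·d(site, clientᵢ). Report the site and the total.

Total weighted distance at each candidate:
  East (5, 10): total = 2170
  North (15, 14): total = 1610
  South (17, 17): total = 2335
Minimum is at North with total 1610 blocks.

North, total 1610 blocks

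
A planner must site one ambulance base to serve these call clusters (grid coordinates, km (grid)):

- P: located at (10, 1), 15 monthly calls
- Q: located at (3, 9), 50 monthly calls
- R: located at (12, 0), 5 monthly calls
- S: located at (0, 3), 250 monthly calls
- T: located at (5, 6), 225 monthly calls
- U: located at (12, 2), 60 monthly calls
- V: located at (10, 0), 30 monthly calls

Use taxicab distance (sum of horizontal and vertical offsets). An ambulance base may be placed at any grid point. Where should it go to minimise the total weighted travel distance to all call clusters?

Manhattan distance separates: Σwᵢ(|x−xᵢ|+|y−yᵢ|) = Σwᵢ|x−xᵢ| + Σwᵢ|y−yᵢ|, so x and y are optimised independently as 1-D weighted medians.
Total weight W = 635; half = 317.5.
x-coordinate, sorted with cumulative weight:
  x=0 (S, w=250) cum 250
  x=3 (Q, w=50) cum 300
  x=5 (T, w=225) cum 525  ← median
  x=10 (P, w=15) cum 540
  x=10 (V, w=30) cum 570
  x=12 (R, w=5) cum 575
  x=12 (U, w=60) cum 635
⇒ x* = 5
y-coordinate, sorted with cumulative weight:
  y=0 (R, w=5) cum 5
  y=0 (V, w=30) cum 35
  y=1 (P, w=15) cum 50
  y=2 (U, w=60) cum 110
  y=3 (S, w=250) cum 360  ← median
  y=6 (T, w=225) cum 585
  y=9 (Q, w=50) cum 635
⇒ y* = 3

(5, 3)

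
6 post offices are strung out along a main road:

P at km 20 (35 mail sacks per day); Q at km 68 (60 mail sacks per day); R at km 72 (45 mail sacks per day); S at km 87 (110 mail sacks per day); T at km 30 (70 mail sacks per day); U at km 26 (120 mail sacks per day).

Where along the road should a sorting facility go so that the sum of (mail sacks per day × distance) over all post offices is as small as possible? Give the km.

For a sum of weighted absolute distances on a line, the optimum is the weighted median (not the mean). Total weight W = 440; half-weight = 220.
Sort by position and accumulate weight:
  km 20 (P, w=35) → cum 35
  km 26 (U, w=120) → cum 155
  km 30 (T, w=70) → cum 225  ≥ 220 → median here
  km 68 (Q, w=60) → cum 285
  km 72 (R, w=45) → cum 330
  km 87 (S, w=110) → cum 440
Optimal location: km 30.

x = 30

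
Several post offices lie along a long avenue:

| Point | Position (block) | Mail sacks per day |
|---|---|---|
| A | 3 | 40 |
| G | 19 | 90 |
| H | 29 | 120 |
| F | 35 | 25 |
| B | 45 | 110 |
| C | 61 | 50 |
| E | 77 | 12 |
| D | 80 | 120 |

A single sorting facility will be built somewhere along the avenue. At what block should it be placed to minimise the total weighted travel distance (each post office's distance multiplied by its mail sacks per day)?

x = 45

For a sum of weighted absolute distances on a line, the optimum is the weighted median (not the mean). Total weight W = 567; half-weight = 283.5.
Sort by position and accumulate weight:
  block 3 (A, w=40) → cum 40
  block 19 (G, w=90) → cum 130
  block 29 (H, w=120) → cum 250
  block 35 (F, w=25) → cum 275
  block 45 (B, w=110) → cum 385  ≥ 283.5 → median here
  block 61 (C, w=50) → cum 435
  block 77 (E, w=12) → cum 447
  block 80 (D, w=120) → cum 567
Optimal location: block 45.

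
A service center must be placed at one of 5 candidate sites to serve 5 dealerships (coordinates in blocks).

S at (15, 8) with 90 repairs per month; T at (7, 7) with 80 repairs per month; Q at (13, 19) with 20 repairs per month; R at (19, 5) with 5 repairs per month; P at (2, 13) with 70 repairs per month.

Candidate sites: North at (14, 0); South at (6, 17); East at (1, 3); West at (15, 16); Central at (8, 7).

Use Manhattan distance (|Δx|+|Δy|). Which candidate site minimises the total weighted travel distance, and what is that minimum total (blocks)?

Central, total 2045 blocks

Total weighted distance at each candidate:
  North (14, 0): total = 4130
  South (6, 17): total = 3365
  East (1, 3): total = 3940
  West (15, 16): total = 3375
  Central (8, 7): total = 2045
Minimum is at Central with total 2045 blocks.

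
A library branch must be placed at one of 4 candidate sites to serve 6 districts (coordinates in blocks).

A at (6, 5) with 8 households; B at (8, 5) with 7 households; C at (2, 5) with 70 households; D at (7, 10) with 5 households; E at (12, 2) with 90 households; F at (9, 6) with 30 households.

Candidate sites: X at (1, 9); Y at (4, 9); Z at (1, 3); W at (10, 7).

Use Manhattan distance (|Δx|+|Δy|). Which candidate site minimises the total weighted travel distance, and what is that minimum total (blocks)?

Total weighted distance at each candidate:
  X (1, 9): total = 2484
  Y (4, 9): total = 2134
  Z (1, 3): total = 1804
  W (10, 7): total = 1496
Minimum is at W with total 1496 blocks.

W, total 1496 blocks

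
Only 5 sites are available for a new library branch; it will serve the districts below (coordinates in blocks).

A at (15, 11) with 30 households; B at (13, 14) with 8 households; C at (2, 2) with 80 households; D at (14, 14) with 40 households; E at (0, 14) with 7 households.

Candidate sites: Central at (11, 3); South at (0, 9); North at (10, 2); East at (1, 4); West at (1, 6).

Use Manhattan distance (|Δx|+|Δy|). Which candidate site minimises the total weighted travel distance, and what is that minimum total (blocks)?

Total weighted distance at each candidate:
  Central (11, 3): total = 1978
  South (0, 9): total = 2169
  North (10, 2): total = 1974
  East (1, 4): total = 2043
  West (1, 6): total = 2033
Minimum is at North with total 1974 blocks.

North, total 1974 blocks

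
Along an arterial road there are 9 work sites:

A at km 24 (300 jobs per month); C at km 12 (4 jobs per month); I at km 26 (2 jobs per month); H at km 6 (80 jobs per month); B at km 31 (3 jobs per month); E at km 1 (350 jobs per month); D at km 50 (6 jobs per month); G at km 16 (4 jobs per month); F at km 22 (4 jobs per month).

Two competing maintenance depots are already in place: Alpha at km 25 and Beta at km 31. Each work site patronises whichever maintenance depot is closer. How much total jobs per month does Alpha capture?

744

The indifferent point is the midpoint (25+31)/2 = 28; work sites left of it (closer to Alpha at 25) go to Alpha, those right go to Beta.
  E at 1 (w=350) → Alpha
  H at 6 (w=80) → Alpha
  C at 12 (w=4) → Alpha
  G at 16 (w=4) → Alpha
  F at 22 (w=4) → Alpha
  A at 24 (w=300) → Alpha
  I at 26 (w=2) → Alpha
  B at 31 (w=3) → Beta
  D at 50 (w=6) → Beta
Alpha captures 744; Beta captures 9.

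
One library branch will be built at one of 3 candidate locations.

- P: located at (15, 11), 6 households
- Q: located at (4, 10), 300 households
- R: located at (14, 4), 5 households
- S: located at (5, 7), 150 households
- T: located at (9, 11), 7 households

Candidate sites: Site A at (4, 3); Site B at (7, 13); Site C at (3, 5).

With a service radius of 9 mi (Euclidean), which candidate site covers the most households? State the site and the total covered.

Coverage radius r = 9 mi; a point is covered iff (Δx)²+(Δy)² ≤ 9² = 81.
  Site A (4, 3): covers {Q, S} → 450
  Site B (7, 13): covers {P, Q, S, T} → 463
  Site C (3, 5): covers {Q, S, T} → 457
Maximum coverage at Site B: 463 households.

Site B, covering 463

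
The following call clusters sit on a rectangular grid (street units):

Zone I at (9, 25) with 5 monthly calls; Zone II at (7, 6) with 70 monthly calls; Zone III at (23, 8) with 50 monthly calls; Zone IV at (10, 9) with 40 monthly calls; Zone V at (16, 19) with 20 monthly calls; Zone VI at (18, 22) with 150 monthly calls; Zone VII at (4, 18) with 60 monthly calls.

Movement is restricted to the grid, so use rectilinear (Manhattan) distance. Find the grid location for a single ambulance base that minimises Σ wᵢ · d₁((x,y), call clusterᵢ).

(18, 18)

Manhattan distance separates: Σwᵢ(|x−xᵢ|+|y−yᵢ|) = Σwᵢ|x−xᵢ| + Σwᵢ|y−yᵢ|, so x and y are optimised independently as 1-D weighted medians.
Total weight W = 395; half = 197.5.
x-coordinate, sorted with cumulative weight:
  x=4 (Zone VII, w=60) cum 60
  x=7 (Zone II, w=70) cum 130
  x=9 (Zone I, w=5) cum 135
  x=10 (Zone IV, w=40) cum 175
  x=16 (Zone V, w=20) cum 195
  x=18 (Zone VI, w=150) cum 345  ← median
  x=23 (Zone III, w=50) cum 395
⇒ x* = 18
y-coordinate, sorted with cumulative weight:
  y=6 (Zone II, w=70) cum 70
  y=8 (Zone III, w=50) cum 120
  y=9 (Zone IV, w=40) cum 160
  y=18 (Zone VII, w=60) cum 220  ← median
  y=19 (Zone V, w=20) cum 240
  y=22 (Zone VI, w=150) cum 390
  y=25 (Zone I, w=5) cum 395
⇒ y* = 18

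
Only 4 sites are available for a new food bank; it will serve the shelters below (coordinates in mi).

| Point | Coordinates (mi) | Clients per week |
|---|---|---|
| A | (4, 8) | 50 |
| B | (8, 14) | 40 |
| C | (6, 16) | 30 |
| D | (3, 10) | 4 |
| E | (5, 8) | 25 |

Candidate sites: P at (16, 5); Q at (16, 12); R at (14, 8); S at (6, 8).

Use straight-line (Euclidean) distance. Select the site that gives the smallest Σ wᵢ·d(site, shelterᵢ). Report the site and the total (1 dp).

S, total 632.4 mi

Total weighted distance at each candidate:
  P (16, 5): total = 1886.9
  Q (16, 12): total = 1630.6
  R (14, 8): total = 1448.5
  S (6, 8): total = 632.4
Minimum is at S with total 632.4 mi.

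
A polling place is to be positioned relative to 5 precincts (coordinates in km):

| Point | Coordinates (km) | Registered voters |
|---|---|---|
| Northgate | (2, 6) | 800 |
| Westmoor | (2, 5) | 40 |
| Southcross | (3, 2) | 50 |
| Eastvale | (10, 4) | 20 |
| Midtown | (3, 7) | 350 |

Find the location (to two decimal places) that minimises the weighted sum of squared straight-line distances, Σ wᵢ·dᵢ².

(2.44, 6.06)

The minimiser of Σwᵢ‖p−pᵢ‖² is the weighted centroid p* = (Σwᵢpᵢ)/(Σwᵢ).
Σwᵢ = 1260.
Σwᵢxᵢ = 800·2 + 40·2 + 50·3 + 20·10 + 350·3 = 3080.
Σwᵢyᵢ = 800·6 + 40·5 + 50·2 + 20·4 + 350·7 = 7630.
x* = 3080/1260 = 2.44, y* = 7630/1260 = 6.06.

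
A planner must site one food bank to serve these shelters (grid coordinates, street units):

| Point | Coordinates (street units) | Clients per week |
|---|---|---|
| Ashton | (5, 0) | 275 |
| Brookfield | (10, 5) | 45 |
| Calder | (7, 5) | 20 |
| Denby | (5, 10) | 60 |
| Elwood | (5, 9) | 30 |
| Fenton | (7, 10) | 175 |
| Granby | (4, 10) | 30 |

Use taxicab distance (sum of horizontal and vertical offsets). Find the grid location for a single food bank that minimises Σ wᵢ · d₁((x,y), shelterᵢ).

Manhattan distance separates: Σwᵢ(|x−xᵢ|+|y−yᵢ|) = Σwᵢ|x−xᵢ| + Σwᵢ|y−yᵢ|, so x and y are optimised independently as 1-D weighted medians.
Total weight W = 635; half = 317.5.
x-coordinate, sorted with cumulative weight:
  x=4 (Granby, w=30) cum 30
  x=5 (Ashton, w=275) cum 305
  x=5 (Denby, w=60) cum 365  ← median
  x=5 (Elwood, w=30) cum 395
  x=7 (Calder, w=20) cum 415
  x=7 (Fenton, w=175) cum 590
  x=10 (Brookfield, w=45) cum 635
⇒ x* = 5
y-coordinate, sorted with cumulative weight:
  y=0 (Ashton, w=275) cum 275
  y=5 (Brookfield, w=45) cum 320  ← median
  y=5 (Calder, w=20) cum 340
  y=9 (Elwood, w=30) cum 370
  y=10 (Denby, w=60) cum 430
  y=10 (Fenton, w=175) cum 605
  y=10 (Granby, w=30) cum 635
⇒ y* = 5

(5, 5)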